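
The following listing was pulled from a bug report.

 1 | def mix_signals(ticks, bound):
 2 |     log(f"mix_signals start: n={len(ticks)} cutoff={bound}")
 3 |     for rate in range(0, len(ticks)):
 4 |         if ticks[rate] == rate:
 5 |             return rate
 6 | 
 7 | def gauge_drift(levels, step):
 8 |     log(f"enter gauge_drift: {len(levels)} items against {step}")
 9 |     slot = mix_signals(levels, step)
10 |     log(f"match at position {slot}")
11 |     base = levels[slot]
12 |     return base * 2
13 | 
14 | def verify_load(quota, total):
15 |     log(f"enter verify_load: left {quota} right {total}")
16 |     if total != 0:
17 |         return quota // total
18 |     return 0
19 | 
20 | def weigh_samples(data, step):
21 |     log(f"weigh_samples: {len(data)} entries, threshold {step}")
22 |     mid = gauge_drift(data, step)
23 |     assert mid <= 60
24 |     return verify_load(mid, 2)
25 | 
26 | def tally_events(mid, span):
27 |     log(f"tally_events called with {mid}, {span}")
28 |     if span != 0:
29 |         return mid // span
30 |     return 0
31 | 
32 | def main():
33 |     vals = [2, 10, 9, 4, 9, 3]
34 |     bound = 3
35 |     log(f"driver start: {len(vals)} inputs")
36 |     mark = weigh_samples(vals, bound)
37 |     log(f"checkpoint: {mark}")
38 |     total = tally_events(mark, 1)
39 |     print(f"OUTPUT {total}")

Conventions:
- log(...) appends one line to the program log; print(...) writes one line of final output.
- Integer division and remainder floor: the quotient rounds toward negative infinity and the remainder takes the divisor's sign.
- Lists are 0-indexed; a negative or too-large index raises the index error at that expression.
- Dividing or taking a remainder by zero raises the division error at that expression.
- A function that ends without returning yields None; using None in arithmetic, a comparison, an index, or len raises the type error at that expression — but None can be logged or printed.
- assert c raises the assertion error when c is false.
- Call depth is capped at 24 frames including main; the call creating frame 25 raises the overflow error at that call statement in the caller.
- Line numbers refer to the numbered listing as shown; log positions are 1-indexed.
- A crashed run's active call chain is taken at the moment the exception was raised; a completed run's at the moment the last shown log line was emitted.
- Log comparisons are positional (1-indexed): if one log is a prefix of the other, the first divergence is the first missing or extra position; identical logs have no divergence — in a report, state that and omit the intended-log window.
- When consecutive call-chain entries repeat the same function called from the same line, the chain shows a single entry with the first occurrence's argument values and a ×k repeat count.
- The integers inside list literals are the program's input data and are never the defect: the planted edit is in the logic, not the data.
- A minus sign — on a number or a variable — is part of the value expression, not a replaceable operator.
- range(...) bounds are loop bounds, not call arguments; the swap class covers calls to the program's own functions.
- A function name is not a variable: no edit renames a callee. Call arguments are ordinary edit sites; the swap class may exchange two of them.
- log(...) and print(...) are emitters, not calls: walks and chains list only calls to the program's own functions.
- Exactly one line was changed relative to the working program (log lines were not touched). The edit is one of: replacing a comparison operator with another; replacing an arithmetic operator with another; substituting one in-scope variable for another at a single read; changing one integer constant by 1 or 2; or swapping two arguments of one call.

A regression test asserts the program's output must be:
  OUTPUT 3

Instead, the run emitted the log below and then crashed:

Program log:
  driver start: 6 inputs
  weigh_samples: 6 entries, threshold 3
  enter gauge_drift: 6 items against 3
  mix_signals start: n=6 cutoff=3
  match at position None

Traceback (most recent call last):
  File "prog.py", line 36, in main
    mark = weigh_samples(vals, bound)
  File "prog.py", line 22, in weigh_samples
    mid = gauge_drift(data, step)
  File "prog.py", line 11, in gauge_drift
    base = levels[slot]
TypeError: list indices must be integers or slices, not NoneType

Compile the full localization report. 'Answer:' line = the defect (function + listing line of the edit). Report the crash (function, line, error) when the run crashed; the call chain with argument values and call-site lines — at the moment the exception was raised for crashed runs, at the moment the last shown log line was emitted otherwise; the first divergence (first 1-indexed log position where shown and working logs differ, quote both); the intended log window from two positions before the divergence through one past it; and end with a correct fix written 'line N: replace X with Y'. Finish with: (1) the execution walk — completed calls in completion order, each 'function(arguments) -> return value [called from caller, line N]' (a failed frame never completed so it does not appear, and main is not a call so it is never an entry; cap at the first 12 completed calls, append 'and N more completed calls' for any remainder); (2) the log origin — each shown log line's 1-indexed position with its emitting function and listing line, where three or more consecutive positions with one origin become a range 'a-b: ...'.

Answer: the defect is in mix_signals at line 4.
Core observation: At log position 5 the runs split — shown 'match at position None', but the working version logs 'match at position 5'.
Crash: gauge_drift, line 11, TypeError.
Call chain: main -> weigh_samples([2, 10, 9, 4, 9, 3], 3) (called at line 36) -> gauge_drift([2, 10, 9, 4, 9, 3], 3) (called at line 22).
First divergence: position 5; shown 'match at position None' vs intended 'match at position 5'.
Intended log window:
  3: enter gauge_drift: 6 items against 3
  4: mix_signals start: n=6 cutoff=3
  5: match at position 5
  6: enter verify_load: left 6 right 2
Execution walk:
  mix_signals([2, 10, 9, 4, 9, 3], 3) -> None  [called from gauge_drift, line 9]
Log origin:
  1: logged in main at line 35
  2: logged in weigh_samples at line 21
  3: logged in gauge_drift at line 8
  4: logged in mix_signals at line 2
  5: logged in gauge_drift at line 10
A correct fix: line 4: replace `ticks[rate] == rate` with `ticks[rate] == bound`.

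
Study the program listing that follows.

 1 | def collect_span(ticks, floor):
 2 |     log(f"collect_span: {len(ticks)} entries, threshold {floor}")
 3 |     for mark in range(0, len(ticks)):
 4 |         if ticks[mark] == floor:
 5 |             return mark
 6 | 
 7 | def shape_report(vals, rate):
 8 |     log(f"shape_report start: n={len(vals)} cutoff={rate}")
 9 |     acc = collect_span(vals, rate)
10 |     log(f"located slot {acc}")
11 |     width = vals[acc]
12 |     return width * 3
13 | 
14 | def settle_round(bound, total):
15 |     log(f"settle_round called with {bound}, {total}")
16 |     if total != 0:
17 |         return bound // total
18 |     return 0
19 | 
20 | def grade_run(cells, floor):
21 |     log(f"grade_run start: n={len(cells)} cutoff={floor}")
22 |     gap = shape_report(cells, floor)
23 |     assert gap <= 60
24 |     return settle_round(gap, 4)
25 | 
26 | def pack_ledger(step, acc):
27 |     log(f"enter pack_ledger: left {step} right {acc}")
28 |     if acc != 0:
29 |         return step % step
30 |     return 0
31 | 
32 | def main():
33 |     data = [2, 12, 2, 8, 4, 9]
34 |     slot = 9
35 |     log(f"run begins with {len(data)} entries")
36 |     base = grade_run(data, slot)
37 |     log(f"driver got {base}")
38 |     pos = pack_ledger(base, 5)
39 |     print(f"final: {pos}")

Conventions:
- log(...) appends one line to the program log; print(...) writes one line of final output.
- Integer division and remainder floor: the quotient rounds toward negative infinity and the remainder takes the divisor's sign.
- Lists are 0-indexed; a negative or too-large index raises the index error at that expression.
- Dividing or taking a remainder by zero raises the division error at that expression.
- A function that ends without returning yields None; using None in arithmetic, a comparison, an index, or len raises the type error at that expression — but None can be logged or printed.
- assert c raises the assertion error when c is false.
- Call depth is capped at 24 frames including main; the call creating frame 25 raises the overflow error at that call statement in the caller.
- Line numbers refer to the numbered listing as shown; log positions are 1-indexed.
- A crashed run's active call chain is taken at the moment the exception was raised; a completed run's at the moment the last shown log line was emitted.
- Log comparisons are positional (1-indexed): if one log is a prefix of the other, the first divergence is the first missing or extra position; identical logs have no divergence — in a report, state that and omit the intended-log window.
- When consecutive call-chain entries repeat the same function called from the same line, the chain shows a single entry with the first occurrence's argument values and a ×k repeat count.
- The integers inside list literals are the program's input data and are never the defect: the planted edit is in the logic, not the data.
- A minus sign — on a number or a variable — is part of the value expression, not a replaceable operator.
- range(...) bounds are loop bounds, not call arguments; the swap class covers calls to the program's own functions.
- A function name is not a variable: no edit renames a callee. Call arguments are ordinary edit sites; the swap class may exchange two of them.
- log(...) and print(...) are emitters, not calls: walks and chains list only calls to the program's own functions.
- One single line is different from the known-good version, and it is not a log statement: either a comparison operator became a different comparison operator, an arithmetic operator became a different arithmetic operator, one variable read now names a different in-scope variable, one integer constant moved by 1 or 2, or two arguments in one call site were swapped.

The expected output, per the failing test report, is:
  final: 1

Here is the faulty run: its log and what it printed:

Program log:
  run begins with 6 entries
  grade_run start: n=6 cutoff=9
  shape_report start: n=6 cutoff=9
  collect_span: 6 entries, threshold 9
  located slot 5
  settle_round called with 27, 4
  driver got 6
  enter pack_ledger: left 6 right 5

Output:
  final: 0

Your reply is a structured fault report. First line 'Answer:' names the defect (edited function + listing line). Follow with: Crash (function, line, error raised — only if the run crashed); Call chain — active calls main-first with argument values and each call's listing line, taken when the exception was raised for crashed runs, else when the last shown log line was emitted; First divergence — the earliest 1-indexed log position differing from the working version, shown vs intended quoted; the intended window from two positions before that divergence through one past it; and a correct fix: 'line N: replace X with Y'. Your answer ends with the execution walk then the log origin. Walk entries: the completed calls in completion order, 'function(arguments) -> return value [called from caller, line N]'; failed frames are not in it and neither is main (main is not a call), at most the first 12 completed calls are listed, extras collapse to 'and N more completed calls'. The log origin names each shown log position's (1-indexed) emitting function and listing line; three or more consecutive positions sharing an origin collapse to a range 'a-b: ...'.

Answer: the defect is in pack_ledger at line 29.
The tell: The logs agree in full; only the final output differs.
Call chain: main -> pack_ledger(6, 5) (called at line 38).
First divergence: none; the two logs match at every position.
Execution walk:
  collect_span([2, 12, 2, 8, 4, 9], 9) -> 5  [called from shape_report, line 9]
  shape_report([2, 12, 2, 8, 4, 9], 9) -> 27  [called from grade_run, line 22]
  settle_round(27, 4) -> 6  [called from grade_run, line 24]
  grade_run([2, 12, 2, 8, 4, 9], 9) -> 6  [called from main, line 36]
  pack_ledger(6, 5) -> 0  [called from main, line 38]
Log origins:
  1 — main, line 35
  2 — grade_run, line 21
  3 — shape_report, line 8
  4 — collect_span, line 2
  5 — shape_report, line 10
  6 — settle_round, line 15
  7 — main, line 37
  8 — pack_ledger, line 27
A correct fix: line 29: replace `step % step` with `step % acc`.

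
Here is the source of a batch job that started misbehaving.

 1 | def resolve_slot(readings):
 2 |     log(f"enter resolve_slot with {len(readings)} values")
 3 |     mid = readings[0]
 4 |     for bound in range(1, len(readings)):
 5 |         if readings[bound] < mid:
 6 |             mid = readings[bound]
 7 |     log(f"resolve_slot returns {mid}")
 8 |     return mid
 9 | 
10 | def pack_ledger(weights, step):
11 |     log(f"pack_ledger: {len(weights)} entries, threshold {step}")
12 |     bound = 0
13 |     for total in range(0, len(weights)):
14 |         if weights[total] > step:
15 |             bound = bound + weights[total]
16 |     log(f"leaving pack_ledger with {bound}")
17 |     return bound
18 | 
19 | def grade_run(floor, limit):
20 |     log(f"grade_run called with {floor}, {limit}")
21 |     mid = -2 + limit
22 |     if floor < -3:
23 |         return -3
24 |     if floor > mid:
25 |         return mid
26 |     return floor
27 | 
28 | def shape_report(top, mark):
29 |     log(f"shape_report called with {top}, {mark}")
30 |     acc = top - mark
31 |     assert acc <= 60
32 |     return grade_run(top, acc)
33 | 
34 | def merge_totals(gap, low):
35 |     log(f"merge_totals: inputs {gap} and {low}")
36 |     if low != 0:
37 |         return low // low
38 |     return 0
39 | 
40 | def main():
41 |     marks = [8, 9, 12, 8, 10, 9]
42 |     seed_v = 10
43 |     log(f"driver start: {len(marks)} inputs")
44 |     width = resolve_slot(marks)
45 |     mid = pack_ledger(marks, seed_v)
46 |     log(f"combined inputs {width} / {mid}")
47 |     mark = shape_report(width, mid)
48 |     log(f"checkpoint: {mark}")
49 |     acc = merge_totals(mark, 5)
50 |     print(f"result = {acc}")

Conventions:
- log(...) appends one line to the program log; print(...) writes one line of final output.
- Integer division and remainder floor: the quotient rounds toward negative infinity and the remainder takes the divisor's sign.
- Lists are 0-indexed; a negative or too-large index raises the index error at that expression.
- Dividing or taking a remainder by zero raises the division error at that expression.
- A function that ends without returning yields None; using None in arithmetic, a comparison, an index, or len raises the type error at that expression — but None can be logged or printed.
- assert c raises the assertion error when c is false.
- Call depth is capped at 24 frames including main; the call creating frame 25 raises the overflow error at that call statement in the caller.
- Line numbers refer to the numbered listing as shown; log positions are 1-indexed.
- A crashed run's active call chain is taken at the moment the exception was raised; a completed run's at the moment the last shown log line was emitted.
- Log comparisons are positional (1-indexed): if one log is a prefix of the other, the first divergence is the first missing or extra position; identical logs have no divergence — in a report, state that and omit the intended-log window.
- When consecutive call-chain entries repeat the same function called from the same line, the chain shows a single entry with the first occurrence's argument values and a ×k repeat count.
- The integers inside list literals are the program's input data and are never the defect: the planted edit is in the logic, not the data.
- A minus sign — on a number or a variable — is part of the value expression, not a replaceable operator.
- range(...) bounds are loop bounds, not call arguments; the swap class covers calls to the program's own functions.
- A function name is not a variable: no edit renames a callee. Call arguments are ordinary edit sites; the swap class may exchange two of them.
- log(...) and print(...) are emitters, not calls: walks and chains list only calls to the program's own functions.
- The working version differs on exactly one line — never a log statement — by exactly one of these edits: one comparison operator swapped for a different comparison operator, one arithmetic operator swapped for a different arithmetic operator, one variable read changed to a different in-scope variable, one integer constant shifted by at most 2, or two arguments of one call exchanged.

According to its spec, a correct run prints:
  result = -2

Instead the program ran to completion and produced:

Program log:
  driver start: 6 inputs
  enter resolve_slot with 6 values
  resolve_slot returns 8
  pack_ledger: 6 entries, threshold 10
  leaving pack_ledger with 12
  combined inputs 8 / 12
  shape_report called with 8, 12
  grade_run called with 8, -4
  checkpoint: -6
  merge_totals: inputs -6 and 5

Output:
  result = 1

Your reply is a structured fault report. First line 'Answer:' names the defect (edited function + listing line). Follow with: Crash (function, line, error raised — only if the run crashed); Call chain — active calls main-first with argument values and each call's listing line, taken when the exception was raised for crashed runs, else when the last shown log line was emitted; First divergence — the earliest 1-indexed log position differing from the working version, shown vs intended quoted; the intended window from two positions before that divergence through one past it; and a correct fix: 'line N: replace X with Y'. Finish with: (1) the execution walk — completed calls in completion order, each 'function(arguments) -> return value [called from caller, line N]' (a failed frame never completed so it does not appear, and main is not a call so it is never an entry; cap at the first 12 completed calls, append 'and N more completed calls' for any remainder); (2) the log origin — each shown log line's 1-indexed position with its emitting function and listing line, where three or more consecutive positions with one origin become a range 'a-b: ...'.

Answer: the defect is in merge_totals at line 37.
Key fact: No log line changed; the fault shows up purely in the output.
Call chain: main -> merge_totals(-6, 5) (called at line 49).
First divergence: there is none — every log position agrees.
Execution walk:
  resolve_slot([8, 9, 12, 8, 10, 9]) -> 8  [called from main, line 44]
  pack_ledger([8, 9, 12, 8, 10, 9], 10) -> 12  [called from main, line 45]
  grade_run(8, -4) -> -6  [called from shape_report, line 32]
  shape_report(8, 12) -> -6  [called from main, line 47]
  merge_totals(-6, 5) -> 1  [called from main, line 49]
Log line origins:
  1: logged in main at line 43
  2: logged in resolve_slot at line 2
  3: logged in resolve_slot at line 7
  4: logged in pack_ledger at line 11
  5: logged in pack_ledger at line 16
  6: logged in main at line 46
  7: logged in shape_report at line 29
  8: logged in grade_run at line 20
  9: logged in main at line 48
  10: logged in merge_totals at line 35
A correct fix: line 37: replace `low // low` with `gap // low`.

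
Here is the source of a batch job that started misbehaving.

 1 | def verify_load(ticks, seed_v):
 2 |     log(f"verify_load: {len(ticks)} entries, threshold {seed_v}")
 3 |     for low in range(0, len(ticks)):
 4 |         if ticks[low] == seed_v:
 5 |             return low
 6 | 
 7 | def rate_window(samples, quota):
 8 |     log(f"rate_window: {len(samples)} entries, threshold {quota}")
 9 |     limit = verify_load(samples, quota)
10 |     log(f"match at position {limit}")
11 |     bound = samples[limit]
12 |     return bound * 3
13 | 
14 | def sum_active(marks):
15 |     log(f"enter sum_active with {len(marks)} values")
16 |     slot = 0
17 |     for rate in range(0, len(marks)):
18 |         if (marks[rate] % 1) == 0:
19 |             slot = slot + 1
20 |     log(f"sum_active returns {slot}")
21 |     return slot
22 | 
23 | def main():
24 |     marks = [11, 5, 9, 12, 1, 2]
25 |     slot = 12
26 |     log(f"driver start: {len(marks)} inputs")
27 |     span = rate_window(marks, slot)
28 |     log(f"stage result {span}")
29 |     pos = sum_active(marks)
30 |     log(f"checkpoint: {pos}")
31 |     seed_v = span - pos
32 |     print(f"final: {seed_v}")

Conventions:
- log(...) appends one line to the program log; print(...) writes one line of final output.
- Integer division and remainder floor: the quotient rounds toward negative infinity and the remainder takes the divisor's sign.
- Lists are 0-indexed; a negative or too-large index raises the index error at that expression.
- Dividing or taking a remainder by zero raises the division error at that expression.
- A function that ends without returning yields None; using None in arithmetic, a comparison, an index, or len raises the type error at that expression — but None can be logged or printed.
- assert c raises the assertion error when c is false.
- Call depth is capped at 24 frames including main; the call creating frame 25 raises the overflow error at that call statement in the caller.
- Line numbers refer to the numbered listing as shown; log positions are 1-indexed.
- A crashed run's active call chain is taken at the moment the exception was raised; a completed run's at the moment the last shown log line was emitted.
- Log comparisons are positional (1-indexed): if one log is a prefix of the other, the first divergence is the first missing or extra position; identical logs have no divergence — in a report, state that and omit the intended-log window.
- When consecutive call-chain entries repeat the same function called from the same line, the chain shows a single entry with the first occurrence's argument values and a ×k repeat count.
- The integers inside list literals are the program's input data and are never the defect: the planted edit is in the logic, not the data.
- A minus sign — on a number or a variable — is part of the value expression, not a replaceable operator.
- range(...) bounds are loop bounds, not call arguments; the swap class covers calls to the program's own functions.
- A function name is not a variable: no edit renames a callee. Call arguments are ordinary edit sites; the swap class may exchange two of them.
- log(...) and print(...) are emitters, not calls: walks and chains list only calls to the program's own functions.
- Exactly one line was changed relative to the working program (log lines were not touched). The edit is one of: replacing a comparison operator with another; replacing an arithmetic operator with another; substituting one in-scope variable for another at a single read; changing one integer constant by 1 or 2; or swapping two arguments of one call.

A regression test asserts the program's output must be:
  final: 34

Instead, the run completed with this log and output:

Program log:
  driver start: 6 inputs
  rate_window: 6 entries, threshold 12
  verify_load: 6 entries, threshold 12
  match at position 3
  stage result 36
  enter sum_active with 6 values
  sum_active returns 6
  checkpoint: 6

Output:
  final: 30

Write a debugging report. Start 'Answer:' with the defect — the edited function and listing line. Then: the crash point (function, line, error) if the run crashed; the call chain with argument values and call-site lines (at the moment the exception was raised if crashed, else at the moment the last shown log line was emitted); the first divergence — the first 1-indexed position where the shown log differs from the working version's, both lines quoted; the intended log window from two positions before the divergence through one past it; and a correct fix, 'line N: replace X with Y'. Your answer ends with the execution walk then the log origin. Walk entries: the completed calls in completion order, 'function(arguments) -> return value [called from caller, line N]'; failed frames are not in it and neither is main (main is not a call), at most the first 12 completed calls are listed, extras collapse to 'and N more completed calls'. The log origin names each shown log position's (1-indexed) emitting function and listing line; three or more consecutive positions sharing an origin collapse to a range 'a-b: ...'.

Answer: the defect is in sum_active at line 18.
Key observation: Everything matches until log position 7, which reads 'sum_active returns 6' in place of 'sum_active returns 2'.
Call chain: main.
First divergence: at position 7 the run shows 'sum_active returns 6' where the working version logs 'sum_active returns 2'.
Intended log window:
  5: stage result 36
  6: enter sum_active with 6 values
  7: sum_active returns 2
  8: checkpoint: 2
Execution walk:
  verify_load([11, 5, 9, 12, 1, 2], 12) -> 3  [called from rate_window, line 9]
  rate_window([11, 5, 9, 12, 1, 2], 12) -> 36  [called from main, line 27]
  sum_active([11, 5, 9, 12, 1, 2]) -> 6  [called from main, line 29]
Log origins:
  1: logged in main at line 26
  2: logged in rate_window at line 8
  3: logged in verify_load at line 2
  4: logged in rate_window at line 10
  5: logged in main at line 28
  6: logged in sum_active at line 15
  7: logged in sum_active at line 20
  8: logged in main at line 30
A correct fix: line 18: replace `1` with `2`.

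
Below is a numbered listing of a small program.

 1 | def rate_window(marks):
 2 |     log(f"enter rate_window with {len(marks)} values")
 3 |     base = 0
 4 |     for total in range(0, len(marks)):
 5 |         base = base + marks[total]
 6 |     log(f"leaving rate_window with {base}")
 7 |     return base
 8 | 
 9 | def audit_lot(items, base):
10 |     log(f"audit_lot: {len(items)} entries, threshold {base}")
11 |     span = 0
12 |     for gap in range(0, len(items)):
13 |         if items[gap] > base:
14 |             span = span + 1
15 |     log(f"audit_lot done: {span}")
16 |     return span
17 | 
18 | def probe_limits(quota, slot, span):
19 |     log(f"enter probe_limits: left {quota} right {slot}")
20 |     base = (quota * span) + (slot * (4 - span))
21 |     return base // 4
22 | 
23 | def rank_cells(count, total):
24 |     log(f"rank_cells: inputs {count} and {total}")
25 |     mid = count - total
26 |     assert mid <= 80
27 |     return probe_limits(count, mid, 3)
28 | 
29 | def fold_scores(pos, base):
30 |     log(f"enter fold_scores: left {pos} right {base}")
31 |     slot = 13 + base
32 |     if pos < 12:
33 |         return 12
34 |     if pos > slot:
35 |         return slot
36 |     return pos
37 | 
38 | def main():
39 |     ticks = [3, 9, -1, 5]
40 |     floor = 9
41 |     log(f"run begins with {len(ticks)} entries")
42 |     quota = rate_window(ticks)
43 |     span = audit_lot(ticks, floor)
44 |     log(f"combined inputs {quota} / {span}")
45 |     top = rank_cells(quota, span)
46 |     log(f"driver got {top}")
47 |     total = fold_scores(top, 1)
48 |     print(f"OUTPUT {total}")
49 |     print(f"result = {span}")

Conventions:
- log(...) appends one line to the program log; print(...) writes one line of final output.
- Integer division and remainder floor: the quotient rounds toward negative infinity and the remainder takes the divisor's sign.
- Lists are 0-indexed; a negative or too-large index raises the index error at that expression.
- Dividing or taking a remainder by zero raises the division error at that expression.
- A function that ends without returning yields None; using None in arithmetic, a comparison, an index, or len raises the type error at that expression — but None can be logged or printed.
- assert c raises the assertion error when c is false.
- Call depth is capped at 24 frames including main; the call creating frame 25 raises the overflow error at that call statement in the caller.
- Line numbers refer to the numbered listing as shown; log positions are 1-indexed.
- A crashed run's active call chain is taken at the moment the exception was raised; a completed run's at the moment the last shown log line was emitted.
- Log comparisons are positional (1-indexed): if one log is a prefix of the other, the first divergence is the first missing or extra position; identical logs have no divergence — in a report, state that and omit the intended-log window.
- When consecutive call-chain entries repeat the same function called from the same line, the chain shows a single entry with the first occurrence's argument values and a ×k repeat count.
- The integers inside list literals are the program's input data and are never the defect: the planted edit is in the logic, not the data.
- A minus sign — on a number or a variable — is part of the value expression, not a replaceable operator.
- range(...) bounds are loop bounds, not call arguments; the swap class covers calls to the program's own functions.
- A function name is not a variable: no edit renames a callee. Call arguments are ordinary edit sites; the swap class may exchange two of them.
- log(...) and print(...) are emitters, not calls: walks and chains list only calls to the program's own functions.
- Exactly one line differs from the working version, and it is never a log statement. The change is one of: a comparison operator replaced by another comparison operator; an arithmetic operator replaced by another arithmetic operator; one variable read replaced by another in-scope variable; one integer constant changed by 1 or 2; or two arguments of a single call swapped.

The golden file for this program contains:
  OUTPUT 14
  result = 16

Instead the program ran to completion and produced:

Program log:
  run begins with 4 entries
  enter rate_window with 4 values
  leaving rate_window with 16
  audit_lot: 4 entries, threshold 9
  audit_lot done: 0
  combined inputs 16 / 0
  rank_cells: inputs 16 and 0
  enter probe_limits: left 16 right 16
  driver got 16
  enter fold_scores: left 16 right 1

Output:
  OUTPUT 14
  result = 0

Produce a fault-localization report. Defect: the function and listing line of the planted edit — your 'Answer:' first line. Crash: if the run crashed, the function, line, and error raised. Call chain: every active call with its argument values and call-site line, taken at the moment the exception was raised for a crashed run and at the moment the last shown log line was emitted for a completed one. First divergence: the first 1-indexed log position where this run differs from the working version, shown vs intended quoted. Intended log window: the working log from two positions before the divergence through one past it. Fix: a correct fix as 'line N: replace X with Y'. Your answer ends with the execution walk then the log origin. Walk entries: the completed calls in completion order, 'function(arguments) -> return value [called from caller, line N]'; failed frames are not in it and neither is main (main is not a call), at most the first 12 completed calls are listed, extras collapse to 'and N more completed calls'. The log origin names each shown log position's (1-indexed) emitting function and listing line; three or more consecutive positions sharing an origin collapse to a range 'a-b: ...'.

Answer: the defect is in main at line 49.
The tell: The logs agree in full; only the final output differs.
Call chain: main -> fold_scores(16, 1) (called at line 47).
First divergence: there is none — every log position agrees.
Execution walk:
  rate_window([3, 9, -1, 5]) -> 16  [called from main, line 42]
  audit_lot([3, 9, -1, 5], 9) -> 0  [called from main, line 43]
  probe_limits(16, 16, 3) -> 16  [called from rank_cells, line 27]
  rank_cells(16, 0) -> 16  [called from main, line 45]
  fold_scores(16, 1) -> 14  [called from main, line 47]
Origin of each log line:
  1: emitted by main (line 41)
  2: emitted by rate_window (line 2)
  3: emitted by rate_window (line 6)
  4: emitted by audit_lot (line 10)
  5: emitted by audit_lot (line 15)
  6: emitted by main (line 44)
  7: emitted by rank_cells (line 24)
  8: emitted by probe_limits (line 19)
  9: emitted by main (line 46)
  10: emitted by fold_scores (line 30)
A correct fix: line 49: replace `span` with `top`.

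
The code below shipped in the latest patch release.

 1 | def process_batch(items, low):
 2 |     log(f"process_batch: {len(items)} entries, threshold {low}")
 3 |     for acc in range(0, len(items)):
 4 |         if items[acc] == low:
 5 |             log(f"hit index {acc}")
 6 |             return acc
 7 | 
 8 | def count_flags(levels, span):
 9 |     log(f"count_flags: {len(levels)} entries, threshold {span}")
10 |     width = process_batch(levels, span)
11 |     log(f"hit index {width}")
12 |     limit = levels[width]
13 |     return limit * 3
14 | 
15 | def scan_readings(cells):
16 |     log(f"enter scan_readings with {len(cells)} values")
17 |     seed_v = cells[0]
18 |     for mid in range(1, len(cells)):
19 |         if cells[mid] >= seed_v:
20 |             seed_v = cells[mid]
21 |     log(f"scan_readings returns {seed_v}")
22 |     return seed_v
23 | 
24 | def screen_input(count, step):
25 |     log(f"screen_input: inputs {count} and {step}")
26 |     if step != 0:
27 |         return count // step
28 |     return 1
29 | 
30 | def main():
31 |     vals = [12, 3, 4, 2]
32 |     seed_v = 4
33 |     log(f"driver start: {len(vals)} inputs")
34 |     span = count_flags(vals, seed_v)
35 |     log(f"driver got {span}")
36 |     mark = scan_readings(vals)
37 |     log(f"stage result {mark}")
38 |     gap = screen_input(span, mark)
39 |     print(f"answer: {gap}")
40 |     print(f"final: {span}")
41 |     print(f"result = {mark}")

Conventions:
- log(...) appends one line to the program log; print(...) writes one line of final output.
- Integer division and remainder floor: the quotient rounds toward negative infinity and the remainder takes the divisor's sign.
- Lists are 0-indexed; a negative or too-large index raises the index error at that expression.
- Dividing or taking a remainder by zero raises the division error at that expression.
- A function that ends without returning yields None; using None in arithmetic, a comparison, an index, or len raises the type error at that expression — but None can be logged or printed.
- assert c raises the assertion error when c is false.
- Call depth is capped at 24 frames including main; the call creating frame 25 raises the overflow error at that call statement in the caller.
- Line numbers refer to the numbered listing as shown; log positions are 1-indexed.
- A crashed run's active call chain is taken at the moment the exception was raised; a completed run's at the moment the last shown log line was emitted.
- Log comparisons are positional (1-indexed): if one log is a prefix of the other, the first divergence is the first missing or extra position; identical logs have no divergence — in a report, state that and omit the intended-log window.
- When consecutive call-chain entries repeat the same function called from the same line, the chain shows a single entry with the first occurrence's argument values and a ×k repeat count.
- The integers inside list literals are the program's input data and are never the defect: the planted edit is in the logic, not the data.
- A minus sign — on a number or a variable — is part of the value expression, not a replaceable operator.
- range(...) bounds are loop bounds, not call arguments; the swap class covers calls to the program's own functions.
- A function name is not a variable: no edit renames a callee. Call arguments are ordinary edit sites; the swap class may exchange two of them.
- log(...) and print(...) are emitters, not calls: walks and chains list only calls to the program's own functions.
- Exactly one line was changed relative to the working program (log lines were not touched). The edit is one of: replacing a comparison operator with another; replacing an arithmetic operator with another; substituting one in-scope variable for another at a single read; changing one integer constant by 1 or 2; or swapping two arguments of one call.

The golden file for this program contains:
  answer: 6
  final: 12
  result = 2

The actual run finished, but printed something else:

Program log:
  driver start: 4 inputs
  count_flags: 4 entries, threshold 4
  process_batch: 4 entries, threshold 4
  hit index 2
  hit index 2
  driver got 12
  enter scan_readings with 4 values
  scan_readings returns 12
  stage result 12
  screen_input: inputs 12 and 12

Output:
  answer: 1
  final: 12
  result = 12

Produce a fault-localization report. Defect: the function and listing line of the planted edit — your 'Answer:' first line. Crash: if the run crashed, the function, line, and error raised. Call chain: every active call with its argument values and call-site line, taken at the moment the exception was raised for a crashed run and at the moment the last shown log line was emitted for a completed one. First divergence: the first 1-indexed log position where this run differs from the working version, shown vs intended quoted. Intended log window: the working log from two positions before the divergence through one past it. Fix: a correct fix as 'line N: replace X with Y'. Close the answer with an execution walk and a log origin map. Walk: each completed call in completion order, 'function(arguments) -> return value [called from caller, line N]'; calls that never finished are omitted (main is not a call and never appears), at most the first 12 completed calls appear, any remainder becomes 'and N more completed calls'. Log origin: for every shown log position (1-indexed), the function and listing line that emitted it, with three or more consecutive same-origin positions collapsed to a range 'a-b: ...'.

Answer: the defect is in scan_readings at line 19.
The tell: The earliest visible damage is log position 8 — 'scan_readings returns 12' rather than the intended 'scan_readings returns 2'.
Call chain: main -> screen_input(12, 12) (called at line 38).
First divergence: position 8; shown 'scan_readings returns 12' vs intended 'scan_readings returns 2'.
Intended log window:
  6: driver got 12
  7: enter scan_readings with 4 values
  8: scan_readings returns 2
  9: stage result 2
Execution walk:
  process_batch([12, 3, 4, 2], 4) -> 2  [called from count_flags, line 10]
  count_flags([12, 3, 4, 2], 4) -> 12  [called from main, line 34]
  scan_readings([12, 3, 4, 2]) -> 12  [called from main, line 36]
  screen_input(12, 12) -> 1  [called from main, line 38]
Origin of each log line:
  1: emitted by main (line 33)
  2: emitted by count_flags (line 9)
  3: emitted by process_batch (line 2)
  4: emitted by process_batch (line 5)
  5: emitted by count_flags (line 11)
  6: emitted by main (line 35)
  7: emitted by scan_readings (line 16)
  8: emitted by scan_readings (line 21)
  9: emitted by main (line 37)
  10: emitted by screen_input (line 25)
A correct fix: line 19: replace `>=` with `<`.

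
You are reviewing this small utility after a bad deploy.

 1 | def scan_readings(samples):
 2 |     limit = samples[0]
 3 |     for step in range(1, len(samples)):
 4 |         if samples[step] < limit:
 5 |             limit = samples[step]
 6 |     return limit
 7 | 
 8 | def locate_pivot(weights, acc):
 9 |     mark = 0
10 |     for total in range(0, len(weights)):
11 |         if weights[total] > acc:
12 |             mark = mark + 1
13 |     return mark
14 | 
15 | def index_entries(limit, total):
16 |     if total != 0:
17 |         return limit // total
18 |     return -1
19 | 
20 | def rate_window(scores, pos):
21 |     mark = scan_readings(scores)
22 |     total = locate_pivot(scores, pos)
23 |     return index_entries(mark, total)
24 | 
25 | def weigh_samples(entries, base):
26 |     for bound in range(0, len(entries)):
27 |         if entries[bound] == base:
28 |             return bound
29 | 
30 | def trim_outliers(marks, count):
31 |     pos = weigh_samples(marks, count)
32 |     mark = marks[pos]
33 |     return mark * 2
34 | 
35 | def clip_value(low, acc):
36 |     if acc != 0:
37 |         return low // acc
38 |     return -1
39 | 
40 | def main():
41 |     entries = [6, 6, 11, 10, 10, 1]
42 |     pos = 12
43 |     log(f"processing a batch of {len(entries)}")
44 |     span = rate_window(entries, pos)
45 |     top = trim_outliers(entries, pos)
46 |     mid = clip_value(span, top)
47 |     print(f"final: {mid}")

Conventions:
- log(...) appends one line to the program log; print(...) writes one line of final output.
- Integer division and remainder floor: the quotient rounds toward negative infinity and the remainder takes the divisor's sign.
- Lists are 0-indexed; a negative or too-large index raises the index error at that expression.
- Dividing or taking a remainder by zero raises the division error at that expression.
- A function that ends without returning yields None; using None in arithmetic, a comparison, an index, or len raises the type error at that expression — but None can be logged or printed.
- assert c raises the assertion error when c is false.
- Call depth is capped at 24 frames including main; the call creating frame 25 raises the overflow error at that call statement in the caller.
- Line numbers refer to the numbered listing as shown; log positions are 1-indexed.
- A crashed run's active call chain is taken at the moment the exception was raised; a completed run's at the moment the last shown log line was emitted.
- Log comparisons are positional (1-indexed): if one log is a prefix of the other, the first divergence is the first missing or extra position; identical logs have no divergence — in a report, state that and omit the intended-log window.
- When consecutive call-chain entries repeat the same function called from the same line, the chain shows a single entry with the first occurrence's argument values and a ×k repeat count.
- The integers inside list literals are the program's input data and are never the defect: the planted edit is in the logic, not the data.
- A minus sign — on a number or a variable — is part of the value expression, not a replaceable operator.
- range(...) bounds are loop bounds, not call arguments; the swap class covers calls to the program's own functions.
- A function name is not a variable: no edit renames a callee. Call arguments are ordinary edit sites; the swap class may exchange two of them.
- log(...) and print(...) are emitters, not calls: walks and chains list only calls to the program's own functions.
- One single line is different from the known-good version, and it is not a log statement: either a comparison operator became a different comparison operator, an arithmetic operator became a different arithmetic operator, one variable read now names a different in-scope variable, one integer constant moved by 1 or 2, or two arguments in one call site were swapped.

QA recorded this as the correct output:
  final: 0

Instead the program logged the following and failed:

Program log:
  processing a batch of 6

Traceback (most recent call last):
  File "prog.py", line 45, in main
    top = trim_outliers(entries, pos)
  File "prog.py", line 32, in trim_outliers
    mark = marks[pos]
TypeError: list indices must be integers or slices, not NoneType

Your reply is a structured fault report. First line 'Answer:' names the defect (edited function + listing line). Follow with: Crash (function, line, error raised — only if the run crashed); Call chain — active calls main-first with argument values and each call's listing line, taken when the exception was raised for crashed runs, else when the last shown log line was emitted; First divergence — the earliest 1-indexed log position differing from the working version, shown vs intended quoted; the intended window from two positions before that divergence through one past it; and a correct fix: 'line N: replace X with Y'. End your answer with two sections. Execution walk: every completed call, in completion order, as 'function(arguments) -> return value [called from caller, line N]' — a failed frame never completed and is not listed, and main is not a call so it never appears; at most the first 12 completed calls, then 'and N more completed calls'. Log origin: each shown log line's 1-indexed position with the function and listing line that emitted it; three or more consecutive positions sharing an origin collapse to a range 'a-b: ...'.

Answer: the defect is in main at line 42.
Key observation: The log gives no warning — it matches the intended run right up to the abort.
Crash: trim_outliers, line 32, TypeError.
Call chain: main -> trim_outliers([6, 6, 11, 10, 10, 1], 12) (called at line 45).
First divergence: none; the two logs match at every position.
Execution walk:
  scan_readings([6, 6, 11, 10, 10, 1]) -> 1  [called from rate_window, line 21]
  locate_pivot([6, 6, 11, 10, 10, 1], 12) -> 0  [called from rate_window, line 22]
  index_entries(1, 0) -> -1  [called from rate_window, line 23]
  rate_window([6, 6, 11, 10, 10, 1], 12) -> -1  [called from main, line 44]
  weigh_samples([6, 6, 11, 10, 10, 1], 12) -> None  [called from trim_outliers, line 31]
Origin of each log line:
  1 — main, line 43
A correct fix: line 42: replace `12` with `10`.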